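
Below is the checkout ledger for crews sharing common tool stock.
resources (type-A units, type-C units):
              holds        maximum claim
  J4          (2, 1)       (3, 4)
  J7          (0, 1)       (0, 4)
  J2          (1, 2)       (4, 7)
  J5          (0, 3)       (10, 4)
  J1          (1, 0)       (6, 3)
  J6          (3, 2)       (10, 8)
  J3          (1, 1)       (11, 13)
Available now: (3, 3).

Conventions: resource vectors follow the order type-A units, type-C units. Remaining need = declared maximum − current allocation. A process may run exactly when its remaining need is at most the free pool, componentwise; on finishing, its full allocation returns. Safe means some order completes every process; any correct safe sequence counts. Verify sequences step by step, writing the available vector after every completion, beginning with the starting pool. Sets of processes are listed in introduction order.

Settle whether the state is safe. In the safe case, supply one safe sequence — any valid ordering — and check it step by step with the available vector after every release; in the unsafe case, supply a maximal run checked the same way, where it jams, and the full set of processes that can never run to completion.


SAFE — a valid safe sequence is J4, J7, J1, J2, J6, J5, J3.
Key observation: reading the order forward, J4 is the first process whose need (1, 3) meets the free pool (3, 3) exactly on a resource it requests.
Walking it through:
  pool = (3, 3)
  J4 needs (1, 3) <= (3, 3) -> finishes; pool += (2, 1) = (5, 4)
  J7 needs (0, 3) <= (5, 4) -> finishes; pool += (0, 1) = (5, 5)
  J1 needs (5, 3) <= (5, 5) -> finishes; pool += (1, 0) = (6, 5)
  J2 needs (3, 5) <= (6, 5) -> finishes; pool += (1, 2) = (7, 7)
  J6 needs (7, 6) <= (7, 7) -> finishes; pool += (3, 2) = (10, 9)
  J5 needs (10, 1) <= (10, 9) -> finishes; pool += (0, 3) = (10, 12)
  J3 needs (10, 12) <= (10, 12) -> finishes; pool += (1, 1) = (11, 13)


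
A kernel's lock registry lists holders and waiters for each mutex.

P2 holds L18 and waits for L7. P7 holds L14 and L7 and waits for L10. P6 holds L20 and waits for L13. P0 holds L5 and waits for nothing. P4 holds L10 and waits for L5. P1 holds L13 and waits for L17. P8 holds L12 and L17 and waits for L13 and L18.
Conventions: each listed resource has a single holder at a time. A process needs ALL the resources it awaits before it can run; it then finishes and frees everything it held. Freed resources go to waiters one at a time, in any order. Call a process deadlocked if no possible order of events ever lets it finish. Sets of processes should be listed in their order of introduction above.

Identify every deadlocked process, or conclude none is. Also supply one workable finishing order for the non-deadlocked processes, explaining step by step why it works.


Deadlocked set: P6, P1 and P8.
Key observation: P1 -> P8 -> P1 is a circular wait — nothing in it can go first; P6 waits into the deadlock from upstream.
One completion order for the rest: P0, P4, P7, P2.
Walking it through:
  P0 waits on nothing -> runs at once and releases L5
  P4 waits on L5 — all released -> runs and releases L10
  P7 waits on L10 — all released -> runs and releases L14 and L7
  P2 waits on L7 — all released -> runs and releases L18


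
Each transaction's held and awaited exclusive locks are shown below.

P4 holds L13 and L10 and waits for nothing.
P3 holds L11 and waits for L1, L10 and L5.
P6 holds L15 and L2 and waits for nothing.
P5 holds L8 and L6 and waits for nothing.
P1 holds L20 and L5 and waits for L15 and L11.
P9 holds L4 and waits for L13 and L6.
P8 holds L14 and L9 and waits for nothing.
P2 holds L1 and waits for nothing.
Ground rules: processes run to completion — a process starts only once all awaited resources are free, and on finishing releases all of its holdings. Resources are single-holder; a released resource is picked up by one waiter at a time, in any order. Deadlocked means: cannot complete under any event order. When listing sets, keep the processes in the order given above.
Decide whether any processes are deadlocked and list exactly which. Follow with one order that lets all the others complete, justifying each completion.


Deadlocked set: P3 and P1.
Key observation: the waits loop around P3 -> P1 -> P3 with no way out; no other process is dragged down with it.
A valid finishing order for the others: P4, P5, P8, P6, P9, P2.
Step-by-step check:
  P4: no waits; runs immediately, freeing L13 and L10
  P5: no waits; runs immediately, freeing L8 and L6
  P8: no waits; runs immediately, freeing L14 and L9
  P6: no waits; runs immediately, freeing L15 and L2
  run P9 (all its waits — L13 and L6 — are resolved); releases L4
  P2: no waits; runs immediately, freeing L1


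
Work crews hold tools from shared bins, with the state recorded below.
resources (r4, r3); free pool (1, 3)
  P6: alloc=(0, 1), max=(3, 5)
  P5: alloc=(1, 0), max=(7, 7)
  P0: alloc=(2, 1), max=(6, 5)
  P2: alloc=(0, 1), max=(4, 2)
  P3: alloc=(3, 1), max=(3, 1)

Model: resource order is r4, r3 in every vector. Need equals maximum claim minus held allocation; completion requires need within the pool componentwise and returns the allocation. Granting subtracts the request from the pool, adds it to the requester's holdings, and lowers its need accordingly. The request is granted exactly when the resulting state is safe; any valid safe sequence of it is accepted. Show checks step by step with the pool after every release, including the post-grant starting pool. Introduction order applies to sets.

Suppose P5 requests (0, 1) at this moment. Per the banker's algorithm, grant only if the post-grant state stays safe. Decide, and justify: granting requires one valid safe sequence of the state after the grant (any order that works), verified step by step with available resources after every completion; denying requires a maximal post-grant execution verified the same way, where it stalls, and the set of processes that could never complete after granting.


GRANT — the state after the grant stays safe, e.g. via P3, P2, P0, P6, P5.
Key observation: after the grant the pool drops to (1, 2), which still lets P3 finish first and unwind the rest.
Step-by-step check of the post-grant state:
  pool = (1, 2)
  run P3 (needs (0, 0), free (1, 2)); after release of (3, 1) the pool is (4, 3)
  run P2 (needs (4, 1), free (4, 3)); after release of (0, 1) the pool is (4, 4)
  run P0 (needs (4, 4), free (4, 4)); after release of (2, 1) the pool is (6, 5)
  run P6 (needs (3, 4), free (6, 5)); after release of (0, 1) the pool is (6, 6)
  run P5 (needs (6, 6), free (6, 6)); after release of (1, 1) the pool is (7, 7)


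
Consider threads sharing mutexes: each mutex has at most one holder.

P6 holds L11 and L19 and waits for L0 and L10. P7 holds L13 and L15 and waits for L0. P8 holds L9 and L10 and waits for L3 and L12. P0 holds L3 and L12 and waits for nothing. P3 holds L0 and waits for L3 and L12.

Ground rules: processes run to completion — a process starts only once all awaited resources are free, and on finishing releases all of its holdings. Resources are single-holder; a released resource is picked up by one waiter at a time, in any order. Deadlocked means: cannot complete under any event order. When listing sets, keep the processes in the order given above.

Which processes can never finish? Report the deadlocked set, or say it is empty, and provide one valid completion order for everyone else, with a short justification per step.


Nothing here is deadlocked.
Key observation: every chain of waits terminates; starting from the processes that wait on nothing, all the rest unlock in turn.
One completion order for the rest: P0, P3, P8, P7, P6.
Verifying each step:
  P0: no waits; runs immediately, freeing L3 and L12
  run P3 (all its waits — L3 and L12 — are resolved); releases L0
  run P8 (all its waits — L3 and L12 — are resolved); releases L9 and L10
  run P7 (all its waits — L0 — are resolved); releases L13 and L15
  run P6 (all its waits — L0 and L10 — are resolved); releases L11 and L19


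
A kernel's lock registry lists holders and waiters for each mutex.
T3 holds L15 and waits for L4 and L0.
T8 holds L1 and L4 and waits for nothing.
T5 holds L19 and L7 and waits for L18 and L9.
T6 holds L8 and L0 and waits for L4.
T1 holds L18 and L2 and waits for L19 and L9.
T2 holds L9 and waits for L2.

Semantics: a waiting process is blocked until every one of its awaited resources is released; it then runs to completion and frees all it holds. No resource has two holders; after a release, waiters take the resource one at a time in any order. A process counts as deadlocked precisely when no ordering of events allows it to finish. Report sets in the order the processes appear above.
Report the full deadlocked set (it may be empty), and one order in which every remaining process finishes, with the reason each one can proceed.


The deadlocked set is T5, T1 and T2.
Key observation: T5 -> T1 -> T5 is a circular wait — nothing in it can go first; T2 is caught in further circular waits.
A valid finishing order for the others: T8, T6, T3.
Verifying each step:
  run T8 (it waits on nothing); releases L1 and L4
  run T6 (all its waits — L4 — are resolved); releases L8 and L0
  run T3 (all its waits — L4 and L0 — are resolved); releases L15


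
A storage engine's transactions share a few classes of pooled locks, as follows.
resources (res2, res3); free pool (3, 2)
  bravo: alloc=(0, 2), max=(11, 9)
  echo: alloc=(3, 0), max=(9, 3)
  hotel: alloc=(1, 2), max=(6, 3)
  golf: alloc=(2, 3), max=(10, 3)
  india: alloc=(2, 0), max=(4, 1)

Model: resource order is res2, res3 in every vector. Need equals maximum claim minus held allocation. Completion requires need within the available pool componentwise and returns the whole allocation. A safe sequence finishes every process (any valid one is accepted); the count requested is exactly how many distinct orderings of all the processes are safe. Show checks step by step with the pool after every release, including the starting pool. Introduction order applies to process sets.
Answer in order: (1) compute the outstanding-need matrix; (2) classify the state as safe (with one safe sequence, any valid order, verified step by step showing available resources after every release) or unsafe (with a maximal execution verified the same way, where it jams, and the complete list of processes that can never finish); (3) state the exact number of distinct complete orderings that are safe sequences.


(1) Remaining need (order res2, res3):
  bravo: (11, 7)
  echo: (6, 3)
  hotel: (5, 1)
  golf: (8, 0)
  india: (2, 1)
(2) SAFE, for example via the order india, hotel, echo, golf, bravo.
Key observation: hotel is the earliest step where a requested resource binds exactly: need (5, 1), pool (5, 2) at its turn.
Step-by-step check:
  pool = (3, 2)
  run india (needs (2, 1), free (3, 2)); after release of (2, 0) the pool is (5, 2)
  run hotel (needs (5, 1), free (5, 2)); after release of (1, 2) the pool is (6, 4)
  run echo (needs (6, 3), free (6, 4)); after release of (3, 0) the pool is (9, 4)
  run golf (needs (8, 0), free (9, 4)); after release of (2, 3) the pool is (11, 7)
  run bravo (needs (11, 7), free (11, 7)); after release of (0, 2) the pool is (11, 9)
(3) Exactly 1 of the possible complete orderings is a safe sequence.


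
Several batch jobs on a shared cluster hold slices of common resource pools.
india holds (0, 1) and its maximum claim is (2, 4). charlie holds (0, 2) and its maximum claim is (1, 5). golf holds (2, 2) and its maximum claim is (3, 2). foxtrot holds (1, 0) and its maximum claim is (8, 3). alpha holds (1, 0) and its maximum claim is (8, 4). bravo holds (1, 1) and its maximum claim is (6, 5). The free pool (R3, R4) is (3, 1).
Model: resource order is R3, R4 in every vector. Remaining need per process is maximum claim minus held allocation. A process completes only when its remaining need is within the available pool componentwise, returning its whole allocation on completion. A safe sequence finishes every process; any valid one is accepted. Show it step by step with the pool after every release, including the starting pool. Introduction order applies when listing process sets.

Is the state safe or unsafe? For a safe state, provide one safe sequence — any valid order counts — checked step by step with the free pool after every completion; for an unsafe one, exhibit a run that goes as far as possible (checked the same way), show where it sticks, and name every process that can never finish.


UNSAFE.
Key observation: the pool after golf, india, charlie, bravo is (6, 7); every surviving request exceeds it in R3, so progress ends there.
Going as far as possible: golf, india, charlie, bravo; after that, nothing fits. Verifying each step:
  pool = (3, 1)
  golf needs (1, 0) <= (3, 1) -> finishes; pool += (2, 2) = (5, 3)
  india needs (2, 3) <= (5, 3) -> finishes; pool += (0, 1) = (5, 4)
  charlie needs (1, 3) <= (5, 4) -> finishes; pool += (0, 2) = (5, 6)
  bravo needs (5, 4) <= (5, 6) -> finishes; pool += (1, 1) = (6, 7)
  foxtrot cannot run: need (7, 3) vs free (6, 7) (insufficient R3)
  alpha cannot run: need (7, 4) vs free (6, 7) (insufficient R3)
Never able to finish: foxtrot and alpha.


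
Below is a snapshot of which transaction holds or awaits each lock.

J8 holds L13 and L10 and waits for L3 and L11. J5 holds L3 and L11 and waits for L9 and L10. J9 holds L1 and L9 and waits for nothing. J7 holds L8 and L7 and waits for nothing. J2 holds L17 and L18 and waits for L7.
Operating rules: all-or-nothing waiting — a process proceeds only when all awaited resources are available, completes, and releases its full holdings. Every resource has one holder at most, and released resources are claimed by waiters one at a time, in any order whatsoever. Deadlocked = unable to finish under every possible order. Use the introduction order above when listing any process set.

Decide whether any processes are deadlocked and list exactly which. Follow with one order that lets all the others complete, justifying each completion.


Deadlocked: J8 and J5.
Key observation: the waits loop around J8 -> J5 -> J8 with no way out; no other process is dragged down with it.
One completion order for the rest: J7, J2, J9.
Check, step by step:
  run J7 (it waits on nothing); releases L8 and L7
  J2 waits on L7 — all released -> runs and releases L17 and L18
  run J9 (it waits on nothing); releases L1 and L9


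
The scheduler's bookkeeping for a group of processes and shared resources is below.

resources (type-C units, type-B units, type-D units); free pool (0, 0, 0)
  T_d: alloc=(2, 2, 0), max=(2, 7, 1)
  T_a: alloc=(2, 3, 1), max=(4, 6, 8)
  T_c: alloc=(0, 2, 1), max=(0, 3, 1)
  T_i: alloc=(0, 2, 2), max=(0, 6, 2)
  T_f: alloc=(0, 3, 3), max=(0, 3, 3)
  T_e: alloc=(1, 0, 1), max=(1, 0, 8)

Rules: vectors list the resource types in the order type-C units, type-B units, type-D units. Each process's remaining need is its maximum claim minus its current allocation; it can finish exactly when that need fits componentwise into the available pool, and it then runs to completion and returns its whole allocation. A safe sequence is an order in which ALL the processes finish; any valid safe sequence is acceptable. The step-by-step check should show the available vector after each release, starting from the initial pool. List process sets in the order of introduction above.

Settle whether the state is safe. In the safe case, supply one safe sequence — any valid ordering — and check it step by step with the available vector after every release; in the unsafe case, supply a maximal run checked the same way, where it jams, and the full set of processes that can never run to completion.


The state is UNSAFE.
Key observation: once T_f, T_c, T_i, T_d finish, the pool peaks at (2, 9, 6) — and every remaining process still needs more type-D units than that.
The run T_f, T_c, T_i, T_d cannot be extended any further. Walking it through:
  pool = (0, 0, 0)
  run T_f (needs (0, 0, 0), free (0, 0, 0)); after release of (0, 3, 3) the pool is (0, 3, 3)
  run T_c (needs (0, 1, 0), free (0, 3, 3)); after release of (0, 2, 1) the pool is (0, 5, 4)
  run T_i (needs (0, 4, 0), free (0, 5, 4)); after release of (0, 2, 2) the pool is (0, 7, 6)
  run T_d (needs (0, 5, 1), free (0, 7, 6)); after release of (2, 2, 0) the pool is (2, 9, 6)
  blocked: T_a wants (2, 3, 7), pool (2, 9, 6) — not enough type-D units
  blocked: T_e wants (0, 0, 7), pool (2, 9, 6) — not enough type-D units
Processes that can never finish: T_a and T_e.


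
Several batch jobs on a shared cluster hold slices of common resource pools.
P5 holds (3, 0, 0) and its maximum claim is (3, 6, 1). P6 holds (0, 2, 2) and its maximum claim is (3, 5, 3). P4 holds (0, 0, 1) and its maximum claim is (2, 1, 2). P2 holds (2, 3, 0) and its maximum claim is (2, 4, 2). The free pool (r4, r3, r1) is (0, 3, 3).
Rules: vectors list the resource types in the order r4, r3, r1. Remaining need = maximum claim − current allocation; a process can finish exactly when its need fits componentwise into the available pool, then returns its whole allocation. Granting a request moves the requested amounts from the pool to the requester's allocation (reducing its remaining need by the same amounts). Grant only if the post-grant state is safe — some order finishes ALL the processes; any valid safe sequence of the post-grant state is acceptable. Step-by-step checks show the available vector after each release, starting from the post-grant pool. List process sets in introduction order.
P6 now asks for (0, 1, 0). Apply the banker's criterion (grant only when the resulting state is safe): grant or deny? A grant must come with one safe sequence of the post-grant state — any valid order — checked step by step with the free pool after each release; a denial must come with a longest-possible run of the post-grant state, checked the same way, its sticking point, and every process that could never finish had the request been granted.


DENY: after the grant no complete ordering would exist.
Key observation: after P2, P4 the pool peaks at (2, 5, 4), and each blocked process is short somewhere: P5 on r3; P6 on r4.
On the post-grant state, P2, P4 is a maximal run — nothing extends it. Walking it through:
  pool = (0, 2, 3)
  run P2 (needs (0, 1, 2), free (0, 2, 3)); after release of (2, 3, 0) the pool is (2, 5, 3)
  run P4 (needs (2, 1, 1), free (2, 5, 3)); after release of (0, 0, 1) the pool is (2, 5, 4)
  P5 cannot run: need (0, 6, 1) vs free (2, 5, 4) (insufficient r3)
  P6 cannot run: need (3, 2, 1) vs free (2, 5, 4) (insufficient r4)
Post-grant, the permanently blocked set is P5 and P6.


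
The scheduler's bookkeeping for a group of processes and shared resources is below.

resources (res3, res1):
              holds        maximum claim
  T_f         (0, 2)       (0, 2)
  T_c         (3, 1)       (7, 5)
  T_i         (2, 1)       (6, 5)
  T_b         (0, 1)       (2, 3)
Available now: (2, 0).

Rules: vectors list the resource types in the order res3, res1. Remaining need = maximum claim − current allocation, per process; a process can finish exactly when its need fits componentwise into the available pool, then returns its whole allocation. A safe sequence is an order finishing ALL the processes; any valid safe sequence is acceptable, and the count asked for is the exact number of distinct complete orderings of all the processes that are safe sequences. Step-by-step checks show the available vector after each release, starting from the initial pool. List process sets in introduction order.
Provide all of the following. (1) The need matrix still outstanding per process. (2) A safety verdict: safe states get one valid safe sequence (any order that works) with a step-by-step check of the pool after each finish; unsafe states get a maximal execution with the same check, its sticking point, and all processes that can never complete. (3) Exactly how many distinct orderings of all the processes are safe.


(1) Outstanding need per process (order res3, res1):
  T_f: (0, 0)
  T_c: (4, 4)
  T_i: (4, 4)
  T_b: (2, 2)
(2) UNSAFE.
Key observation: the wall is res3: completing T_f, T_b brings the pool only to (2, 3), and all the rest need more.
Going as far as possible: T_f, T_b; after that, nothing fits. Walking it through:
  pool = (2, 0)
  T_f: need (0, 0) fits (2, 0); releases (0, 2), pool now (2, 2)
  T_b: need (2, 2) fits (2, 2); releases (0, 1), pool now (2, 3)
  T_c cannot run: need (4, 4) vs free (2, 3) (insufficient res3 and res1)
  T_i cannot run: need (4, 4) vs free (2, 3) (insufficient res3 and res1)
Never able to finish: T_c and T_i.
(3) Precisely 0 of the possible complete orderings are safe sequences.


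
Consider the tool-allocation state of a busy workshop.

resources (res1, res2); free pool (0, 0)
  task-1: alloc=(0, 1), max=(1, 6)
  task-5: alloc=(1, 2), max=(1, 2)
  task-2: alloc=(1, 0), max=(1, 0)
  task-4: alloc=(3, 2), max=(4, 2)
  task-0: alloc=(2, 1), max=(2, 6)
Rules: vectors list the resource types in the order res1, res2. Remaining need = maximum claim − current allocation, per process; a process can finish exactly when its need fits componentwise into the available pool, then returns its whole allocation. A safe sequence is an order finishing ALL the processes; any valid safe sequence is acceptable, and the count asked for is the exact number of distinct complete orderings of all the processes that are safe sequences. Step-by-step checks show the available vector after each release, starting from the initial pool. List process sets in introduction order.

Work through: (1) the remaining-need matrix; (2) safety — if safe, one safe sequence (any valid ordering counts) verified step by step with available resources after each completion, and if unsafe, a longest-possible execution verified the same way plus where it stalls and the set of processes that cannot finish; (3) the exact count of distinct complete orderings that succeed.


(1) Remaining need (order res1, res2):
  task-1: (1, 5)
  task-5: (0, 0)
  task-2: (0, 0)
  task-4: (1, 0)
  task-0: (0, 5)
(2) UNSAFE — no complete ordering exists.
Key observation: the wall is res2: completing task-5, task-2, task-4 brings the pool only to (5, 4), and all the rest need more.
A maximal execution: task-5, task-2, task-4 — then nothing else fits. Check, step by step:
  pool = (0, 0)
  task-5: need (0, 0) fits (0, 0); releases (1, 2), pool now (1, 2)
  task-2: need (0, 0) fits (1, 2); releases (1, 0), pool now (2, 2)
  task-4: need (1, 0) fits (2, 2); releases (3, 2), pool now (5, 4)
  blocked: task-1 wants (1, 5), pool (5, 4) — not enough res2
  blocked: task-0 wants (0, 5), pool (5, 4) — not enough res2
Permanently blocked: task-1 and task-0.
(3) Precisely 0 of the possible complete orderings are safe sequences.


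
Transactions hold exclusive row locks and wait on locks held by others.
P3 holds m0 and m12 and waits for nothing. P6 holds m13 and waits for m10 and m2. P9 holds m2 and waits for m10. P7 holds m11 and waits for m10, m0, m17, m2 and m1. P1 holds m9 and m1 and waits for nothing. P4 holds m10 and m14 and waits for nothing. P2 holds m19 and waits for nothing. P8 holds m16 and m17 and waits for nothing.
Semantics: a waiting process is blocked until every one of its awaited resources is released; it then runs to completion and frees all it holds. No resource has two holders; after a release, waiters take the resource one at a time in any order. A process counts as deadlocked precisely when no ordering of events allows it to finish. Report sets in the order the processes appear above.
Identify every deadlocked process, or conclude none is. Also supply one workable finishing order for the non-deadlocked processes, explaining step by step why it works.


The deadlocked set is empty.
Key observation: there is no circular wait here — follow any chain and it reaches a process that is free to run now.
One completion order for the rest: P1, P8, P4, P9, P3, P6, P7, P2.
Verifying each step:
  run P1 (it waits on nothing); releases m9 and m1
  run P8 (it waits on nothing); releases m16 and m17
  run P4 (it waits on nothing); releases m10 and m14
  P9: everything it awaited (m10) is free; runs, freeing m2
  run P3 (it waits on nothing); releases m0 and m12
  P6: everything it awaited (m10 and m2) is free; runs, freeing m13
  P7: everything it awaited (m10, m0, m17, m2 and m1) is free; runs, freeing m11
  run P2 (it waits on nothing); releases m19


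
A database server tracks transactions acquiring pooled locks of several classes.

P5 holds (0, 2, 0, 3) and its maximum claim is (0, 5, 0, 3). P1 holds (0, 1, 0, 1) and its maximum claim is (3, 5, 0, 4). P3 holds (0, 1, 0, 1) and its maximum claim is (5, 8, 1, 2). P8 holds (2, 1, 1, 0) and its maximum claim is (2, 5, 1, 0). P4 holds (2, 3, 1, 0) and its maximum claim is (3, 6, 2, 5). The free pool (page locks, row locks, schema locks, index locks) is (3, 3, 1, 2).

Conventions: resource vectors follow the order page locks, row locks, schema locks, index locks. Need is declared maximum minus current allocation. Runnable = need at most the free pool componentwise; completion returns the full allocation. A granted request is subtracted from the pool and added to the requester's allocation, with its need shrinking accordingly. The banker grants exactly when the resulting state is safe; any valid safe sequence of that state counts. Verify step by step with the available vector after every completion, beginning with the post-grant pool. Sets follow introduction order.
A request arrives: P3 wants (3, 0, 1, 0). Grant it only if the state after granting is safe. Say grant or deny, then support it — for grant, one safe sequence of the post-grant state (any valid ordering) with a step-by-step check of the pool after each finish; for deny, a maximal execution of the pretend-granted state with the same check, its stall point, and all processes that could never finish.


GRANT — the state after the grant stays safe, e.g. via P5, P8, P4, P3, P1.
Key observation: post-grant, (0, 3, 0, 2) remains, and an order beginning with P5 completes everyone.
Verifying the post-grant state step by step:
  pool = (0, 3, 0, 2)
  P5: need (0, 3, 0, 0) fits (0, 3, 0, 2); releases (0, 2, 0, 3), pool now (0, 5, 0, 5)
  P8: need (0, 4, 0, 0) fits (0, 5, 0, 5); releases (2, 1, 1, 0), pool now (2, 6, 1, 5)
  P4: need (1, 3, 1, 5) fits (2, 6, 1, 5); releases (2, 3, 1, 0), pool now (4, 9, 2, 5)
  P3: need (2, 7, 0, 1) fits (4, 9, 2, 5); releases (3, 1, 1, 1), pool now (7, 10, 3, 6)
  P1: need (3, 4, 0, 3) fits (7, 10, 3, 6); releases (0, 1, 0, 1), pool now (7, 11, 3, 7)


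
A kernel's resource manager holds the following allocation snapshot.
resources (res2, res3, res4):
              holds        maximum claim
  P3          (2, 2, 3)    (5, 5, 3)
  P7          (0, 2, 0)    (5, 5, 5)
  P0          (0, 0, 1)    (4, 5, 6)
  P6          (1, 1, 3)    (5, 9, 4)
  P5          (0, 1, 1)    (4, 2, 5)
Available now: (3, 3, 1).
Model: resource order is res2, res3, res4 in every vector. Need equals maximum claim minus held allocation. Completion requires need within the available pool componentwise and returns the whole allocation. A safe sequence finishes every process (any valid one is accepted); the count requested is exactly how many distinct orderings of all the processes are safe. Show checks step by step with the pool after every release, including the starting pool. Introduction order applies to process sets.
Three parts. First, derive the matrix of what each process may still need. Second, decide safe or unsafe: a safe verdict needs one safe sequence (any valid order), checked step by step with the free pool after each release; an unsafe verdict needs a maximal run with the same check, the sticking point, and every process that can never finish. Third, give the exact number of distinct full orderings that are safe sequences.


(1) Need matrix, components ordered res2, res3, res4:
  P3: (3, 3, 0)
  P7: (5, 3, 5)
  P0: (4, 5, 5)
  P6: (4, 8, 1)
  P5: (4, 1, 4)
(2) SAFE, for example via the order P3, P5, P7, P0, P6.
Key observation: P3 is the earliest step where a requested resource binds exactly: need (3, 3, 0), pool (3, 3, 1) at its turn.
Verifying each step:
  pool = (3, 3, 1)
  P3 needs (3, 3, 0) <= (3, 3, 1) -> finishes; pool += (2, 2, 3) = (5, 5, 4)
  P5 needs (4, 1, 4) <= (5, 5, 4) -> finishes; pool += (0, 1, 1) = (5, 6, 5)
  P7 needs (5, 3, 5) <= (5, 6, 5) -> finishes; pool += (0, 2, 0) = (5, 8, 5)
  P0 needs (4, 5, 5) <= (5, 8, 5) -> finishes; pool += (0, 0, 1) = (5, 8, 6)
  P6 needs (4, 8, 1) <= (5, 8, 6) -> finishes; pool += (1, 1, 3) = (6, 9, 9)
(3) Precisely 3 of the possible complete orderings are safe sequences.


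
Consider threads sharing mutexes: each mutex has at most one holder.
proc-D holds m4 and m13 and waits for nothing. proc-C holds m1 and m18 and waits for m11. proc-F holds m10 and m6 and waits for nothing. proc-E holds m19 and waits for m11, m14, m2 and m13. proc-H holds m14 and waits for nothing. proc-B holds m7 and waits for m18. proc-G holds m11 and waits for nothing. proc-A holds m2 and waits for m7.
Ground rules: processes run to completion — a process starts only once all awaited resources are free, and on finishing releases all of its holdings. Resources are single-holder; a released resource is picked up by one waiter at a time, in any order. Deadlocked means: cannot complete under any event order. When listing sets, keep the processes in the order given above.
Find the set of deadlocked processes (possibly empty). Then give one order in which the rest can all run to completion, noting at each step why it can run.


No process is deadlocked.
Key observation: there is no circular wait here — follow any chain and it reaches a process that is free to run now.
One completion order for the rest: proc-H, proc-F, proc-G, proc-D, proc-C, proc-B, proc-A, proc-E.
Walking it through:
  run proc-H (it waits on nothing); releases m14
  run proc-F (it waits on nothing); releases m10 and m6
  run proc-G (it waits on nothing); releases m11
  run proc-D (it waits on nothing); releases m4 and m13
  proc-C: everything it awaited (m11) is free; runs, freeing m1 and m18
  proc-B: everything it awaited (m18) is free; runs, freeing m7
  proc-A: everything it awaited (m7) is free; runs, freeing m2
  proc-E: everything it awaited (m11, m14, m2 and m13) is free; runs, freeing m19


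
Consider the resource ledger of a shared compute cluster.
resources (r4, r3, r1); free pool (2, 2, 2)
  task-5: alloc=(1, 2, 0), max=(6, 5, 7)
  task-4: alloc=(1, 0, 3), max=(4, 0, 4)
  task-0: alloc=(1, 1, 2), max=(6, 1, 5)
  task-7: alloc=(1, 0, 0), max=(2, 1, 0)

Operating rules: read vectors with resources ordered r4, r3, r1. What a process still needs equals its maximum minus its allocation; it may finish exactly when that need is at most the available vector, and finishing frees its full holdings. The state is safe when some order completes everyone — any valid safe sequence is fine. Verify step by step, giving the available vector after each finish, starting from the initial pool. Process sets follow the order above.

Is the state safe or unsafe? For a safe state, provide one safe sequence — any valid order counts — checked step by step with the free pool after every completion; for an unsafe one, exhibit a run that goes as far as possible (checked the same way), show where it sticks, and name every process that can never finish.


UNSAFE — no complete ordering exists.
Key observation: the pool after task-7, task-4 is (4, 2, 5); every surviving request exceeds it in r4, so progress ends there.
A maximal execution: task-7, task-4 — then nothing else fits. Walking it through:
  pool = (2, 2, 2)
  task-7: need (1, 1, 0) fits (2, 2, 2); releases (1, 0, 0), pool now (3, 2, 2)
  task-4: need (3, 0, 1) fits (3, 2, 2); releases (1, 0, 3), pool now (4, 2, 5)
  blocked: task-5 wants (5, 3, 7), pool (4, 2, 5) — not enough r4, r3 and r1
  blocked: task-0 wants (5, 0, 3), pool (4, 2, 5) — not enough r4
Never able to finish: task-5 and task-0.


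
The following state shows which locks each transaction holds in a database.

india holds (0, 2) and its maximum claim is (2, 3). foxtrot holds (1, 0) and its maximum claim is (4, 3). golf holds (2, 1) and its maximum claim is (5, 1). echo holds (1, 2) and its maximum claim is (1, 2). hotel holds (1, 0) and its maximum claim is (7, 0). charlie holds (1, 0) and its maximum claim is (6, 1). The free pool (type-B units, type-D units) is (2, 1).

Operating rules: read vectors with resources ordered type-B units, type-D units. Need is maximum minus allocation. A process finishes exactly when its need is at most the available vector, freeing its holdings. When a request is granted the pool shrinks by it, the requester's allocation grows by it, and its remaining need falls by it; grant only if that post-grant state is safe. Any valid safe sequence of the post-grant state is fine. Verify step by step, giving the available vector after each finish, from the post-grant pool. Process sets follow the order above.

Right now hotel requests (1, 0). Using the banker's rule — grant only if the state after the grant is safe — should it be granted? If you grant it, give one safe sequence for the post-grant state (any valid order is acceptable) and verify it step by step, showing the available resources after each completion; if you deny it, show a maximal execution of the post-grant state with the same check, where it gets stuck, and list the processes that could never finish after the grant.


DENY: after the grant no complete ordering would exist.
Key observation: the pool after echo, india is (2, 5); every surviving request exceeds it in type-B units, so progress ends there.
Pretend the grant happened; the run echo, india goes as far as possible. Verifying each step:
  pool = (1, 1)
  echo needs (0, 0) <= (1, 1) -> finishes; pool += (1, 2) = (2, 3)
  india needs (2, 1) <= (2, 3) -> finishes; pool += (0, 2) = (2, 5)
  foxtrot still needs (3, 3) but only (2, 5) is free — short on type-B units
  golf still needs (3, 0) but only (2, 5) is free — short on type-B units
  hotel still needs (5, 0) but only (2, 5) is free — short on type-B units
  charlie still needs (5, 1) but only (2, 5) is free — short on type-B units
Processes that could never finish after the grant: foxtrot, golf, hotel and charlie.


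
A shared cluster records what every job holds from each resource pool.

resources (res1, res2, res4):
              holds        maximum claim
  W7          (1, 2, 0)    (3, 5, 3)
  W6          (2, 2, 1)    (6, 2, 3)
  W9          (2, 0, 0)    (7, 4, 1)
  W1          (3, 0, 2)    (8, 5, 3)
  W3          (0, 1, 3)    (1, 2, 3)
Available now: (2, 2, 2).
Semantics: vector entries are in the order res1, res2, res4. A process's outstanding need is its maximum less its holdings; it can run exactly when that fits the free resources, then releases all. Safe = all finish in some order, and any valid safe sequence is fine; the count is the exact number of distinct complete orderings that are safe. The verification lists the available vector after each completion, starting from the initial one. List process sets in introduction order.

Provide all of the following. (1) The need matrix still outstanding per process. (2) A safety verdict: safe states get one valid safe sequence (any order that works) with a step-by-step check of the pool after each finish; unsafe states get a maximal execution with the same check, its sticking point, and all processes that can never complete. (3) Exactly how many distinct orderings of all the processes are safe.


(1) Outstanding need per process (order res1, res2, res4):
  W7: (2, 3, 3)
  W6: (4, 0, 2)
  W9: (5, 4, 1)
  W1: (5, 5, 1)
  W3: (1, 1, 0)
(2) UNSAFE.
Key observation: res1 is the bottleneck — with W3, W7 done the pool holds (3, 5, 5), short of every remaining need.
A maximal execution: W3, W7 — then nothing else fits. Walking it through:
  pool = (2, 2, 2)
  W3 needs (1, 1, 0) <= (2, 2, 2) -> finishes; pool += (0, 1, 3) = (2, 3, 5)
  W7 needs (2, 3, 3) <= (2, 3, 5) -> finishes; pool += (1, 2, 0) = (3, 5, 5)
  blocked: W6 wants (4, 0, 2), pool (3, 5, 5) — not enough res1
  blocked: W9 wants (5, 4, 1), pool (3, 5, 5) — not enough res1
  blocked: W1 wants (5, 5, 1), pool (3, 5, 5) — not enough res1
Processes that can never finish: W6, W9 and W1.
(3) The exact count: 0 of the possible complete orderings are safe sequences.


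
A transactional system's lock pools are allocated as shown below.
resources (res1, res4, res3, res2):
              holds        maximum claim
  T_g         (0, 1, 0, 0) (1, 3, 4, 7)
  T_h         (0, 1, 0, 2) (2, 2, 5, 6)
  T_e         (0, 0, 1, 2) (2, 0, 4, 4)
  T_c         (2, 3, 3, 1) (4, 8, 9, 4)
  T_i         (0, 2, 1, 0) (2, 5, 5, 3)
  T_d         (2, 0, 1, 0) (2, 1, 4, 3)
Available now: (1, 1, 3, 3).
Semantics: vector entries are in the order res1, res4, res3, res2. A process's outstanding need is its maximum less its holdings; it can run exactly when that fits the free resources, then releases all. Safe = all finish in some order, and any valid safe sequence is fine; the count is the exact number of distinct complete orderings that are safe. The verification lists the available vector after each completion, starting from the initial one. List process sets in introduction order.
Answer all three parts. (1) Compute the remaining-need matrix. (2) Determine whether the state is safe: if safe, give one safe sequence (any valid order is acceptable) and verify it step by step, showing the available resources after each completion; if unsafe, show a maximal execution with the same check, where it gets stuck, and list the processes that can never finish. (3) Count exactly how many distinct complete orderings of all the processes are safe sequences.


(1) Outstanding need per process (order res1, res4, res3, res2):
  T_g: (1, 2, 4, 7)
  T_h: (2, 1, 5, 4)
  T_e: (2, 0, 3, 2)
  T_c: (2, 5, 6, 3)
  T_i: (2, 3, 4, 3)
  T_d: (0, 1, 3, 3)
(2) SAFE, for example via the order T_d, T_e, T_h, T_g, T_i, T_c.
Key observation: at T_d the run first touches a limit — (0, 1, 3, 3) against (1, 1, 3, 3), exact on a resource it actually requests.
Walking it through:
  pool = (1, 1, 3, 3)
  T_d needs (0, 1, 3, 3) <= (1, 1, 3, 3) -> finishes; pool += (2, 0, 1, 0) = (3, 1, 4, 3)
  T_e needs (2, 0, 3, 2) <= (3, 1, 4, 3) -> finishes; pool += (0, 0, 1, 2) = (3, 1, 5, 5)
  T_h needs (2, 1, 5, 4) <= (3, 1, 5, 5) -> finishes; pool += (0, 1, 0, 2) = (3, 2, 5, 7)
  T_g needs (1, 2, 4, 7) <= (3, 2, 5, 7) -> finishes; pool += (0, 1, 0, 0) = (3, 3, 5, 7)
  T_i needs (2, 3, 4, 3) <= (3, 3, 5, 7) -> finishes; pool += (0, 2, 1, 0) = (3, 5, 6, 7)
  T_c needs (2, 5, 6, 3) <= (3, 5, 6, 7) -> finishes; pool += (2, 3, 3, 1) = (5, 8, 9, 8)
(3) Precisely 1 of the possible complete orderings is a safe sequence.


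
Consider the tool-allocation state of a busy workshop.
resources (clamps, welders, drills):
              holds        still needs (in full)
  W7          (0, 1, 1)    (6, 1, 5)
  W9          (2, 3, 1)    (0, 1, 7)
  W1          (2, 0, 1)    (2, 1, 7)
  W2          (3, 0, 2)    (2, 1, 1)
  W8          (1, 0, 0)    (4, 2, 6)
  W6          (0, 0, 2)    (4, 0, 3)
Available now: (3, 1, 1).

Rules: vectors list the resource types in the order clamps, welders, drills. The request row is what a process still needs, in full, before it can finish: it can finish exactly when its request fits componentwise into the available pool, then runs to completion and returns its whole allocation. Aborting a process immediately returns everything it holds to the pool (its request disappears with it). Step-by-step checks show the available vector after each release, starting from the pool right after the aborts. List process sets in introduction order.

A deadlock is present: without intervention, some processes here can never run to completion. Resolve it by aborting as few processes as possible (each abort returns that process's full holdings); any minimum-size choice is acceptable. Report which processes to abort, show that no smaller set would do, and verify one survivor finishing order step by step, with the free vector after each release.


Minimum abort set: W9.
Key observation: the returned (2, 3, 1) from W9 is what brings W1 — unrunnable before, under any order — into play at step 5.
No smaller set exists: with zero aborts the deadlock remains.
The survivors complete as W2, W6, W8, W7, W1. Walking it through (starting from the post-abort pool):
  pool = (5, 4, 2)
  W2: need (2, 1, 1) fits (5, 4, 2); releases (3, 0, 2), pool now (8, 4, 4)
  W6: need (4, 0, 3) fits (8, 4, 4); releases (0, 0, 2), pool now (8, 4, 6)
  W8: need (4, 2, 6) fits (8, 4, 6); releases (1, 0, 0), pool now (9, 4, 6)
  W7: need (6, 1, 5) fits (9, 4, 6); releases (0, 1, 1), pool now (9, 5, 7)
  W1: need (2, 1, 7) fits (9, 5, 7); releases (2, 0, 1), pool now (11, 5, 8)
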